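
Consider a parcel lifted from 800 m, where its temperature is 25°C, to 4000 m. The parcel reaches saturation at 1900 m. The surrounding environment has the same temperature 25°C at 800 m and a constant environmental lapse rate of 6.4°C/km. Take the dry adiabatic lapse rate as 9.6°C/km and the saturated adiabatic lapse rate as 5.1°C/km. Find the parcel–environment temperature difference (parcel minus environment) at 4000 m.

-0.79°C (parcel cooler than environment)

Parcel:
  Dry to 1900 m: -9.6 × 1.1 km = -10.56°C, so T = 14.44°C.
  Saturated to 4000 m: -5.1 × 2.1 km = -10.71°C, so T = 3.73°C.
Environment:
  Environment to 4000 m: -6.4 × 3.2 km = -20.48°C, so T = 4.52°C.
T_parcel − T_env = 3.73 − 4.52 = -0.79°C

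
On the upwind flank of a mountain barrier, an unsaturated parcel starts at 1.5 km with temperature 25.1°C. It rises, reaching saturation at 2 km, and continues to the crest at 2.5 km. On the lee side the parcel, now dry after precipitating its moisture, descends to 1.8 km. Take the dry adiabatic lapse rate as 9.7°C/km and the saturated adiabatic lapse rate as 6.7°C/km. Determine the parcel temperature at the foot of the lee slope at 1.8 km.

Dry to 2000 m: -9.7 × 0.5 km = -4.85°C, so T = 20.25°C.
Saturated to 2500 m: -6.7 × 0.5 km = -3.35°C, so T = 16.9°C.
Dry descent to 1800 m: +9.7 × 0.7 km = +6.79°C, so T = 23.69°C.

23.69°C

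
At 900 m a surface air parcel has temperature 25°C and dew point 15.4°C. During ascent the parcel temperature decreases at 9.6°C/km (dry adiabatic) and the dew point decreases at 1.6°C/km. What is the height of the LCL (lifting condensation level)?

2100 m

T and T_d converge at 9.6 − 1.6 = 8°C per km
Height above start = (25 − 15.4) / 8 = 1.2 km
LCL altitude = 900 m + 1200 m = 2100 m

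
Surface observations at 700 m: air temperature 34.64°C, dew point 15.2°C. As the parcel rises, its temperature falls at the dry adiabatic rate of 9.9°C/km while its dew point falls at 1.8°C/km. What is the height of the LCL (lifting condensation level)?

3100 m

T and T_d converge at 9.9 − 1.8 = 8.1°C per km
Height above start = (34.64 − 15.2) / 8.1 = 2.4 km
LCL altitude = 700 m + 2400 m = 3100 m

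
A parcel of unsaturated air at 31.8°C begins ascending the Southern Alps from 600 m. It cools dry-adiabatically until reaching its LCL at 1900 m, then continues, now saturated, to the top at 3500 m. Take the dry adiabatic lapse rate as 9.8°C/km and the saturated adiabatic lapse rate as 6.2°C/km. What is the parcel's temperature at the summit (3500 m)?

Dry to 1900 m: -9.8 × 1.3 km = -12.74°C, so T = 19.06°C.
Saturated to 3500 m: -6.2 × 1.6 km = -9.92°C, so T = 9.14°C.

9.14°C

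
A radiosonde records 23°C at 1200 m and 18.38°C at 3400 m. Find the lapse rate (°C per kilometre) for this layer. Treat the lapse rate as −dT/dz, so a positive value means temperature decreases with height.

2.1°C/km

Γ = −ΔT/Δz = (23 − 18.38) / (3400 − 1200) m
  = 4.62°C / 2.2 km = 2.1°C/km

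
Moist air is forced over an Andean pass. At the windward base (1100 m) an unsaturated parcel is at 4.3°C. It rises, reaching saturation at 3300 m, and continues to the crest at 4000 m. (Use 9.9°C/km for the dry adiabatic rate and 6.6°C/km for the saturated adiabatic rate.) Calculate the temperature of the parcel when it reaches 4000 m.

From 1100 m to 3300 m (dry): cools by 9.9 × 2.2 = 21.78°C, giving -17.48°C.
From 3300 m to 4000 m (saturated): cools by 6.6 × 0.7 = 4.62°C, giving -22.1°C.

-22.1°C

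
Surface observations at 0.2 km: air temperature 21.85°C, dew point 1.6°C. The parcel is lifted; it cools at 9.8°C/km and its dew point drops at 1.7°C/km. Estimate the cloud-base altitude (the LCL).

T and T_d converge at 9.8 − 1.7 = 8.1°C per km
Height above start = (21.85 − 1.6) / 8.1 = 2.5 km
LCL altitude = 200 m + 2500 m = 2700 m

2.7 km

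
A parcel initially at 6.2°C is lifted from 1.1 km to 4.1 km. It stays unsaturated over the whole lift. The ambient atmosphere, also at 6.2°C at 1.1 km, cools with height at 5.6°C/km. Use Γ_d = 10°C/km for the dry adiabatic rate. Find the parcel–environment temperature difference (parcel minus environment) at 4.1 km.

-13.2°C (parcel cooler than environment)

Parcel:
  1100–4100 m, dry: Δz = 3 km ⇒ ΔT = -30°C; T = -23.8°C
Environment:
  1100–4100 m, environment: Δz = 3 km ⇒ ΔT = -16.8°C; T = -10.6°C
T_parcel − T_env = -23.8 − (-10.6) = -13.2°C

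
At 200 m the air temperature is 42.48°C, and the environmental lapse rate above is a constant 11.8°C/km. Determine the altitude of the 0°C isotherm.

3800 m

Height above start = (42.48 − 0) / 11.8 = 3.6 km
Altitude = 200 m + 3600 m = 3800 m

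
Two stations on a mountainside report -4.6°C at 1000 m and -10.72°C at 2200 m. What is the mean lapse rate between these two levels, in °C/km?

Γ = −ΔT/Δz = (-4.6 − (-10.72)) / (2200 − 1000) m
  = 6.12°C / 1.2 km = 5.1°C/km

5.1°C/km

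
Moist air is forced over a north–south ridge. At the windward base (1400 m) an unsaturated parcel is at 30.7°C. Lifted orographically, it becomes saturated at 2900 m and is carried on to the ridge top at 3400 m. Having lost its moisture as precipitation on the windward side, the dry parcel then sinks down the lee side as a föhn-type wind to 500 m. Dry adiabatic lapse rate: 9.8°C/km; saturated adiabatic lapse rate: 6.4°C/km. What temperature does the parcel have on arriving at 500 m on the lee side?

41.22°C

From 1400 m to 2900 m (dry): cools by 9.8 × 1.5 = 14.7°C, giving 16°C.
From 2900 m to 3400 m (saturated): cools by 6.4 × 0.5 = 3.2°C, giving 12.8°C.
From 3400 m to 500 m (dry descent): warms by 9.8 × 2.9 = 28.42°C, giving 41.22°C.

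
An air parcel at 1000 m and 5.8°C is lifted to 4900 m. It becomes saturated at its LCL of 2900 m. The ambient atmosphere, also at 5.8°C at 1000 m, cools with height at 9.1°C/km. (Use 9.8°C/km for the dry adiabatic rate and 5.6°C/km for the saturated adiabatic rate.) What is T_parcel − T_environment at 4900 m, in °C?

+5.67°C (parcel warmer than environment)

Parcel:
  From 1000 m to 2900 m (dry): cools by 9.8 × 1.9 = 18.62°C, giving -12.82°C.
  From 2900 m to 4900 m (saturated): cools by 5.6 × 2 = 11.2°C, giving -24.02°C.
Environment:
  From 1000 m to 4900 m (environment): cools by 9.1 × 3.9 = 35.49°C, giving -29.69°C.
T_parcel − T_env = -24.02 − (-29.69) = +5.67°C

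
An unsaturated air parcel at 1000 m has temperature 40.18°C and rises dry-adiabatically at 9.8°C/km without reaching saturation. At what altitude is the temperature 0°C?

5100 m

Height above start = (40.18 − 0) / 9.8 = 4.1 km
Altitude = 1000 m + 4100 m = 5100 m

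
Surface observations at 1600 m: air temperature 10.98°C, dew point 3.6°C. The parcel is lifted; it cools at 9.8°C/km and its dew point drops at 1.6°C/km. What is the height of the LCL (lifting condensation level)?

2500 m

T and T_d converge at 9.8 − 1.6 = 8.2°C per km
Height above start = (10.98 − 3.6) / 8.2 = 0.9 km
LCL altitude = 1600 m + 900 m = 2500 m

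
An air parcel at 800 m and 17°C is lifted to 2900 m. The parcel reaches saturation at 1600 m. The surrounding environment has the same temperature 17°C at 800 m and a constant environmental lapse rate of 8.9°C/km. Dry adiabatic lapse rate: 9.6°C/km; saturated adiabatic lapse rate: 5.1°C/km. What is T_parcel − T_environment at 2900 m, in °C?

Parcel:
  Dry to 1600 m: -9.6 × 0.8 km = -7.68°C, so T = 9.32°C.
  Saturated to 2900 m: -5.1 × 1.3 km = -6.63°C, so T = 2.69°C.
Environment:
  Environment to 2900 m: -8.9 × 2.1 km = -18.69°C, so T = -1.69°C.
T_parcel − T_env = 2.69 − (-1.69) = +4.38°C

+4.38°C (parcel warmer than environment)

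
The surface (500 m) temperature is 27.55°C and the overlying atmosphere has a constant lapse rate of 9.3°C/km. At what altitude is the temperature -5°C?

4000 m

Height above start = (27.55 − (-5)) / 9.3 = 3.5 km
Altitude = 500 m + 3500 m = 4000 m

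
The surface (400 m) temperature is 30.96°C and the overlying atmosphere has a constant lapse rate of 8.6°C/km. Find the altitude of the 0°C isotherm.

Height above start = (30.96 − 0) / 8.6 = 3.6 km
Altitude = 400 m + 3600 m = 4000 m

4000 m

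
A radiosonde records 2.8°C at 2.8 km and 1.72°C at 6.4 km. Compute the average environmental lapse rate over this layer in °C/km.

Γ = −ΔT/Δz = (2.8 − 1.72) / (6400 − 2800) m
  = 1.08°C / 3.6 km = 0.3°C/km

0.3°C/km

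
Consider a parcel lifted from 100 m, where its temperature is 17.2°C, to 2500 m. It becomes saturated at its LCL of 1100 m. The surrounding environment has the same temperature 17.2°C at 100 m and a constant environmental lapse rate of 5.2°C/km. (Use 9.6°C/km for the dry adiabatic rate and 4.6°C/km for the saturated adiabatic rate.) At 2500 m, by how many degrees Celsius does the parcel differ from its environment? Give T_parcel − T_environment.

Parcel:
  100–1100 m, dry: Δz = 1 km ⇒ ΔT = -9.6°C; T = 7.6°C
  1100–2500 m, saturated: Δz = 1.4 km ⇒ ΔT = -6.44°C; T = 1.16°C
Environment:
  100–2500 m, environment: Δz = 2.4 km ⇒ ΔT = -12.48°C; T = 4.72°C
T_parcel − T_env = 1.16 − 4.72 = -3.56°C

-3.56°C (parcel cooler than environment)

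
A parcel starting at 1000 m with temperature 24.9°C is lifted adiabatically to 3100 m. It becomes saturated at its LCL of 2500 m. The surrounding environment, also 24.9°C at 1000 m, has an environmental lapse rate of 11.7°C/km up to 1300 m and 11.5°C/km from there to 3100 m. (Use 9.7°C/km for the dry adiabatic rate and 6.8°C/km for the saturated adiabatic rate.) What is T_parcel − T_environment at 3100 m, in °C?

+5.58°C (parcel warmer than environment)

Parcel:
  From 1000 m to 2500 m (dry): cools by 9.7 × 1.5 = 14.55°C, giving 10.35°C.
  From 2500 m to 3100 m (saturated): cools by 6.8 × 0.6 = 4.08°C, giving 6.27°C.
Environment:
  From 1000 m to 1300 m (environment, lower layer): cools by 11.7 × 0.3 = 3.51°C, giving 21.39°C.
  From 1300 m to 3100 m (environment, upper layer): cools by 11.5 × 1.8 = 20.7°C, giving 0.69°C.
T_parcel − T_env = 6.27 − 0.69 = +5.58°C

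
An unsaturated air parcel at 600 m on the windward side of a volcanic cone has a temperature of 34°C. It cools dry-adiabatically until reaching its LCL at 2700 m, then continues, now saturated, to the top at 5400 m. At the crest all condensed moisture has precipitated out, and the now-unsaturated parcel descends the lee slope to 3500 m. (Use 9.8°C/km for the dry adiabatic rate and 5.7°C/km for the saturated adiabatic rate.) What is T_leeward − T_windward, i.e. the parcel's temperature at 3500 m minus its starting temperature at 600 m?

-17.35°C

Dry to 2700 m: -9.8 × 2.1 km = -20.58°C, so T = 13.42°C.
Saturated to 5400 m: -5.7 × 2.7 km = -15.39°C, so T = -1.97°C.
Dry descent to 3500 m: +9.8 × 1.9 km = +18.62°C, so T = 16.65°C.
Net change vs windward start: 16.65 − 34 = -17.35°C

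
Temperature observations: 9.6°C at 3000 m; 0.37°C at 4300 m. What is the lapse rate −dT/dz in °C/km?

Γ = −ΔT/Δz = (9.6 − 0.37) / (4300 − 3000) m
  = 9.23°C / 1.3 km = 7.1°C/km

7.1°C/km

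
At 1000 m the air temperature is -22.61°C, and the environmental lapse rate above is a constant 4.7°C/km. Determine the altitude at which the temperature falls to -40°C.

Height above start = (-22.61 − (-40)) / 4.7 = 3.7 km
Altitude = 1000 m + 3700 m = 4700 m

4700 m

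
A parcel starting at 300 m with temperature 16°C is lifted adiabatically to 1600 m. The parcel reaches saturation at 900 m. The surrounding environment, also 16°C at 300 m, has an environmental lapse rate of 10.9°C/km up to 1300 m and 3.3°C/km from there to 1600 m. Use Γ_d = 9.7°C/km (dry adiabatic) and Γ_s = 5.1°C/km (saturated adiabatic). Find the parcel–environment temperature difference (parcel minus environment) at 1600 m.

+2.5°C (parcel warmer than environment)

Parcel:
  Dry to 900 m: -9.7 × 0.6 km = -5.82°C, so T = 10.18°C.
  Saturated to 1600 m: -5.1 × 0.7 km = -3.57°C, so T = 6.61°C.
Environment:
  Environment, lower layer to 1300 m: -10.9 × 1 km = -10.9°C, so T = 5.1°C.
  Environment, upper layer to 1600 m: -3.3 × 0.3 km = -0.99°C, so T = 4.11°C.
T_parcel − T_env = 6.61 − 4.11 = +2.5°C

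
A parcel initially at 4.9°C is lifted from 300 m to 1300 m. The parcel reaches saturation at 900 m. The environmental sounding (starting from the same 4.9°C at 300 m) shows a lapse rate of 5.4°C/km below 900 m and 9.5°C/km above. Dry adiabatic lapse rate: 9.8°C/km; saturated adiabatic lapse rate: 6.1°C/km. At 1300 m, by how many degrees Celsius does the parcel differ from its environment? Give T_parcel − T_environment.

Parcel:
  Dry to 900 m: -9.8 × 0.6 km = -5.88°C, so T = -0.98°C.
  Saturated to 1300 m: -6.1 × 0.4 km = -2.44°C, so T = -3.42°C.
Environment:
  Environment, lower layer to 900 m: -5.4 × 0.6 km = -3.24°C, so T = 1.66°C.
  Environment, upper layer to 1300 m: -9.5 × 0.4 km = -3.8°C, so T = -2.14°C.
T_parcel − T_env = -3.42 − (-2.14) = -1.28°C

-1.28°C (parcel cooler than environment)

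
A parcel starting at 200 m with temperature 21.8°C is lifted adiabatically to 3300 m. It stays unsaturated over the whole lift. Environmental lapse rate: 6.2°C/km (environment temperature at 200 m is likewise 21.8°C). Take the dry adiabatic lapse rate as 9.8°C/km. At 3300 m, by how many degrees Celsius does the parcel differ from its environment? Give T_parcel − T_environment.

-11.16°C (parcel cooler than environment)

Parcel:
  200–3300 m, dry: Δz = 3.1 km ⇒ ΔT = -30.38°C; T = -8.58°C
Environment:
  200–3300 m, environment: Δz = 3.1 km ⇒ ΔT = -19.22°C; T = 2.58°C
T_parcel − T_env = -8.58 − 2.58 = -11.16°C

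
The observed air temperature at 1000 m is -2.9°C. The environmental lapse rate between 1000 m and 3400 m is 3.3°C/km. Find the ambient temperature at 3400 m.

-10.82°C

1000–3400 m, environmental: Δz = 2.4 km ⇒ ΔT = -7.92°C; T = -10.82°C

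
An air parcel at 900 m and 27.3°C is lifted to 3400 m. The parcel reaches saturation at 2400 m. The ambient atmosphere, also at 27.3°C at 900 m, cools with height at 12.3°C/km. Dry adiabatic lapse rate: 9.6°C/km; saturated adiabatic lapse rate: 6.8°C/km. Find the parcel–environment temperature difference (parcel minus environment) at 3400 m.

+9.55°C (parcel warmer than environment)

Parcel:
  Dry to 2400 m: -9.6 × 1.5 km = -14.4°C, so T = 12.9°C.
  Saturated to 3400 m: -6.8 × 1 km = -6.8°C, so T = 6.1°C.
Environment:
  Environment to 3400 m: -12.3 × 2.5 km = -30.75°C, so T = -3.45°C.
T_parcel − T_env = 6.1 − (-3.45) = +9.55°C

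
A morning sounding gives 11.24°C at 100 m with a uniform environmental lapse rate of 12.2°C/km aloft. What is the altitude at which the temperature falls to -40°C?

Height above start = (11.24 − (-40)) / 12.2 = 4.2 km
Altitude = 100 m + 4200 m = 4300 m

4300 m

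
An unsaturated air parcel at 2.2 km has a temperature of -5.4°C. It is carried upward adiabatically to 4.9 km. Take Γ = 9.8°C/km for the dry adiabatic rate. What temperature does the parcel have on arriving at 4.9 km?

-31.86°C

From 2200 m to 4900 m (dry adiabatic): cools by 9.8 × 2.7 = 26.46°C, giving -31.86°C.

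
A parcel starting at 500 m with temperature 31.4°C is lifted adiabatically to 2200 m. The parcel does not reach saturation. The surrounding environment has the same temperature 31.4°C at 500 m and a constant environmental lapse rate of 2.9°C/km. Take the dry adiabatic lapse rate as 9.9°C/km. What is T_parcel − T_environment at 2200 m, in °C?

-11.9°C (parcel cooler than environment)

Parcel:
  500 → 2200 m (dry, 9.9°C/km): ΔT = -9.9 × 1.7 = -16.83°C → T = 14.57°C
Environment:
  500 → 2200 m (environment, 2.9°C/km): ΔT = -2.9 × 1.7 = -4.93°C → T = 26.47°C
T_parcel − T_env = 14.57 − 26.47 = -11.9°C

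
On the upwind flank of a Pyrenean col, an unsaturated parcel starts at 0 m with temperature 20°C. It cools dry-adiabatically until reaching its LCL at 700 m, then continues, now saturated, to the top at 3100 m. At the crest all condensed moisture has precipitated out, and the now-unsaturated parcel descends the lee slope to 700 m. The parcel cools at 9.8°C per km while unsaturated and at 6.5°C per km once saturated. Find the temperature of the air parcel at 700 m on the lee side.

0–700 m, dry: Δz = 0.7 km ⇒ ΔT = -6.86°C; T = 13.14°C
700–3100 m, saturated: Δz = 2.4 km ⇒ ΔT = -15.6°C; T = -2.46°C
3100–700 m, dry descent: Δz = 2.4 km ⇒ ΔT = +23.52°C; T = 21.06°C

21.06°C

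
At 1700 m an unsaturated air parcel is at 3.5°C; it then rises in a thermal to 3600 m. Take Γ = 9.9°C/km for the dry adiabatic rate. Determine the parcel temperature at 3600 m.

Dry adiabatic to 3600 m: -9.9 × 1.9 km = -18.81°C, so T = -15.31°C.

-15.31°C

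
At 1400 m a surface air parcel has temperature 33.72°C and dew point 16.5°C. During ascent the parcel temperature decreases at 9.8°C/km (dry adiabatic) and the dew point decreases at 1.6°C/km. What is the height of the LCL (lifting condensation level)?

3500 m

T and T_d converge at 9.8 − 1.6 = 8.2°C per km
Height above start = (33.72 − 16.5) / 8.2 = 2.1 km
LCL altitude = 1400 m + 2100 m = 3500 m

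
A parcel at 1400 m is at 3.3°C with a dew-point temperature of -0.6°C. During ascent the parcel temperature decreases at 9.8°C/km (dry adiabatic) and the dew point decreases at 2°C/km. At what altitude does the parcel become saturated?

T and T_d converge at 9.8 − 2 = 7.8°C per km
Height above start = (3.3 − (-0.6)) / 7.8 = 0.5 km
LCL altitude = 1400 m + 500 m = 1900 m

1900 m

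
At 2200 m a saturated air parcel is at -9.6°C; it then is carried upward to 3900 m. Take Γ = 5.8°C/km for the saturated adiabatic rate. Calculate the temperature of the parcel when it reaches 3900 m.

2200–3900 m, saturated adiabatic: Δz = 1.7 km ⇒ ΔT = -9.86°C; T = -19.46°C

-19.46°C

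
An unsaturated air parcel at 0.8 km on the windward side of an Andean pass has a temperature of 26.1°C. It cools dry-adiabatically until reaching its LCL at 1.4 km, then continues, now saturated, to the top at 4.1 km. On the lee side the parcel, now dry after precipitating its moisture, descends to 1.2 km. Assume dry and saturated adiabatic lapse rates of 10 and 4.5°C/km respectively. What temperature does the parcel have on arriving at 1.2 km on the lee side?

36.95°C

Dry to 1400 m: -10 × 0.6 km = -6°C, so T = 20.1°C.
Saturated to 4100 m: -4.5 × 2.7 km = -12.15°C, so T = 7.95°C.
Dry descent to 1200 m: +10 × 2.9 km = +29°C, so T = 36.95°C.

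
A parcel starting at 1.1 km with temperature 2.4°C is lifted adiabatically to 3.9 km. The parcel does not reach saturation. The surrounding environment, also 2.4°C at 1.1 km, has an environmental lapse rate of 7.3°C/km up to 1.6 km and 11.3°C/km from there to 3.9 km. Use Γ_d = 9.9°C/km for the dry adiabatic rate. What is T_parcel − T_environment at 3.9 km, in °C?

Parcel:
  From 1100 m to 3900 m (dry): cools by 9.9 × 2.8 = 27.72°C, giving -25.32°C.
Environment:
  From 1100 m to 1600 m (environment, lower layer): cools by 7.3 × 0.5 = 3.65°C, giving -1.25°C.
  From 1600 m to 3900 m (environment, upper layer): cools by 11.3 × 2.3 = 25.99°C, giving -27.24°C.
T_parcel − T_env = -25.32 − (-27.24) = +1.92°C

+1.92°C (parcel warmer than environment)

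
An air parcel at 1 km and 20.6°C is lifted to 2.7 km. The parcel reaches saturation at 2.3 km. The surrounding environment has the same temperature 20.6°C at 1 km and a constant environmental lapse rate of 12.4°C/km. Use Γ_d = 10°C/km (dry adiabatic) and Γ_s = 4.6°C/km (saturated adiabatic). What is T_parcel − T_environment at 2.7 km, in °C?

+6.24°C (parcel warmer than environment)

Parcel:
  1000 → 2300 m (dry, 10°C/km): ΔT = -10 × 1.3 = -13°C → T = 7.6°C
  2300 → 2700 m (saturated, 4.6°C/km): ΔT = -4.6 × 0.4 = -1.84°C → T = 5.76°C
Environment:
  1000 → 2700 m (environment, 12.4°C/km): ΔT = -12.4 × 1.7 = -21.08°C → T = -0.48°C
T_parcel − T_env = 5.76 − (-0.48) = +6.24°C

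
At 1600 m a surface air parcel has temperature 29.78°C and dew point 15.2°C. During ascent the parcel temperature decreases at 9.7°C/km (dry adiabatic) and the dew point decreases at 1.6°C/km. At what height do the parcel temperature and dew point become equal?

T and T_d converge at 9.7 − 1.6 = 8.1°C per km
Height above start = (29.78 − 15.2) / 8.1 = 1.8 km
LCL altitude = 1600 m + 1800 m = 3400 m

3400 m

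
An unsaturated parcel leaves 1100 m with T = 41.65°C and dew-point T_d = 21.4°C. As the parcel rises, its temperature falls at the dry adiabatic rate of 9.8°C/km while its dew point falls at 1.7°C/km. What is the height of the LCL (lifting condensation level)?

T and T_d converge at 9.8 − 1.7 = 8.1°C per km
Height above start = (41.65 − 21.4) / 8.1 = 2.5 km
LCL altitude = 1100 m + 2500 m = 3600 m

3600 m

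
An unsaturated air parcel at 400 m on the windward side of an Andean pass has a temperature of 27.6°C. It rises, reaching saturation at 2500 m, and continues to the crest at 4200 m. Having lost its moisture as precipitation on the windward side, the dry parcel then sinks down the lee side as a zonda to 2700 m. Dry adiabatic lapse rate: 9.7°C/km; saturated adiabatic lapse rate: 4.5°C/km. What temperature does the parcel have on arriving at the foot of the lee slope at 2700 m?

400 → 2500 m (dry, 9.7°C/km): ΔT = -9.7 × 2.1 = -20.37°C → T = 7.23°C
2500 → 4200 m (saturated, 4.5°C/km): ΔT = -4.5 × 1.7 = -7.65°C → T = -0.42°C
4200 → 2700 m (dry descent, 9.7°C/km): ΔT = +9.7 × 1.5 = +14.55°C → T = 14.13°C

14.13°C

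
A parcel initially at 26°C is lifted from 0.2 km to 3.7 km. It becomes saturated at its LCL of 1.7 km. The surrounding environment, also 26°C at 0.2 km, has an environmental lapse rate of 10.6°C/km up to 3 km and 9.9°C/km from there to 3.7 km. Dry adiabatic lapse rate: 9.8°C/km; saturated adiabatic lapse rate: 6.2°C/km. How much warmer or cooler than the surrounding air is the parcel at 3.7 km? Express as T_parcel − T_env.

Parcel:
  200 → 1700 m (dry, 9.8°C/km): ΔT = -9.8 × 1.5 = -14.7°C → T = 11.3°C
  1700 → 3700 m (saturated, 6.2°C/km): ΔT = -6.2 × 2 = -12.4°C → T = -1.1°C
Environment:
  200 → 3000 m (environment, lower layer, 10.6°C/km): ΔT = -10.6 × 2.8 = -29.68°C → T = -3.68°C
  3000 → 3700 m (environment, upper layer, 9.9°C/km): ΔT = -9.9 × 0.7 = -6.93°C → T = -10.61°C
T_parcel − T_env = -1.1 − (-10.61) = +9.51°C

+9.51°C (parcel warmer than environment)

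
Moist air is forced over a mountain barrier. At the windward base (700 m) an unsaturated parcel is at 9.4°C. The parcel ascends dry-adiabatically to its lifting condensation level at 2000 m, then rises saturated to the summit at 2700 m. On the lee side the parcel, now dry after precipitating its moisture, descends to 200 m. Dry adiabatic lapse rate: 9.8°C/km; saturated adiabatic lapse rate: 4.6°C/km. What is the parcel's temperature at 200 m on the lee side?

17.94°C

Dry to 2000 m: -9.8 × 1.3 km = -12.74°C, so T = -3.34°C.
Saturated to 2700 m: -4.6 × 0.7 km = -3.22°C, so T = -6.56°C.
Dry descent to 200 m: +9.8 × 2.5 km = +24.5°C, so T = 17.94°C.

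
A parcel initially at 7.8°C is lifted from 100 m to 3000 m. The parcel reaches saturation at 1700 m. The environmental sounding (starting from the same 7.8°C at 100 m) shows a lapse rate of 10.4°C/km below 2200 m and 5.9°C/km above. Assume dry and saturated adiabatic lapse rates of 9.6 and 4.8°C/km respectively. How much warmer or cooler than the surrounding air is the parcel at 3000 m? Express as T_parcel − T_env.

+4.96°C (parcel warmer than environment)

Parcel:
  From 100 m to 1700 m (dry): cools by 9.6 × 1.6 = 15.36°C, giving -7.56°C.
  From 1700 m to 3000 m (saturated): cools by 4.8 × 1.3 = 6.24°C, giving -13.8°C.
Environment:
  From 100 m to 2200 m (environment, lower layer): cools by 10.4 × 2.1 = 21.84°C, giving -14.04°C.
  From 2200 m to 3000 m (environment, upper layer): cools by 5.9 × 0.8 = 4.72°C, giving -18.76°C.
T_parcel − T_env = -13.8 − (-18.76) = +4.96°C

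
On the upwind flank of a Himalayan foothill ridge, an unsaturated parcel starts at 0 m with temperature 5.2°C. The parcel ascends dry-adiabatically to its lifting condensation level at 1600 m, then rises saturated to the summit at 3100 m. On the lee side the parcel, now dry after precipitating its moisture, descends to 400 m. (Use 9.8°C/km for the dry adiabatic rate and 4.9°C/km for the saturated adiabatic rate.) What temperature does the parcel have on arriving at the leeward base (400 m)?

0 → 1600 m (dry, 9.8°C/km): ΔT = -9.8 × 1.6 = -15.68°C → T = -10.48°C
1600 → 3100 m (saturated, 4.9°C/km): ΔT = -4.9 × 1.5 = -7.35°C → T = -17.83°C
3100 → 400 m (dry descent, 9.8°C/km): ΔT = +9.8 × 2.7 = +26.46°C → T = 8.63°C

8.63°C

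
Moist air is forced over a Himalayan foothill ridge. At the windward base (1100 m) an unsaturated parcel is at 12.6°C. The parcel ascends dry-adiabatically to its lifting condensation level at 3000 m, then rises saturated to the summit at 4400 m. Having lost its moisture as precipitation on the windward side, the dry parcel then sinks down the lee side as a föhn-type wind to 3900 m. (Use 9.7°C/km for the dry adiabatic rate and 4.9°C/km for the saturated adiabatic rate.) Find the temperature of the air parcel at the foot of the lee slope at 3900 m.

-7.84°C

1100 → 3000 m (dry, 9.7°C/km): ΔT = -9.7 × 1.9 = -18.43°C → T = -5.83°C
3000 → 4400 m (saturated, 4.9°C/km): ΔT = -4.9 × 1.4 = -6.86°C → T = -12.69°C
4400 → 3900 m (dry descent, 9.7°C/km): ΔT = +9.7 × 0.5 = +4.85°C → T = -7.84°C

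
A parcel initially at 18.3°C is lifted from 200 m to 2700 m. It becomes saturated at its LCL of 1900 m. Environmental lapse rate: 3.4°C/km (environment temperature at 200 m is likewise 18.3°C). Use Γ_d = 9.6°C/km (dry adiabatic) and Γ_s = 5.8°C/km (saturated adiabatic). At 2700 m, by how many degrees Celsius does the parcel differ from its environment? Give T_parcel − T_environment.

Parcel:
  200 → 1900 m (dry, 9.6°C/km): ΔT = -9.6 × 1.7 = -16.32°C → T = 1.98°C
  1900 → 2700 m (saturated, 5.8°C/km): ΔT = -5.8 × 0.8 = -4.64°C → T = -2.66°C
Environment:
  200 → 2700 m (environment, 3.4°C/km): ΔT = -3.4 × 2.5 = -8.5°C → T = 9.8°C
T_parcel − T_env = -2.66 − 9.8 = -12.46°C

-12.46°C (parcel cooler than environment)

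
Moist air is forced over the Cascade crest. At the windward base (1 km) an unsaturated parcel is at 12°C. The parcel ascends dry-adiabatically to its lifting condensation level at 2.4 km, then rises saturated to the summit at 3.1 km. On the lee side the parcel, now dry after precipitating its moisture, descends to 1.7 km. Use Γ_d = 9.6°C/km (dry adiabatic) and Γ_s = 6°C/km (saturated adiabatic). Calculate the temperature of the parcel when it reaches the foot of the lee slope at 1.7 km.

Dry to 2400 m: -9.6 × 1.4 km = -13.44°C, so T = -1.44°C.
Saturated to 3100 m: -6 × 0.7 km = -4.2°C, so T = -5.64°C.
Dry descent to 1700 m: +9.6 × 1.4 km = +13.44°C, so T = 7.8°C.

7.8°C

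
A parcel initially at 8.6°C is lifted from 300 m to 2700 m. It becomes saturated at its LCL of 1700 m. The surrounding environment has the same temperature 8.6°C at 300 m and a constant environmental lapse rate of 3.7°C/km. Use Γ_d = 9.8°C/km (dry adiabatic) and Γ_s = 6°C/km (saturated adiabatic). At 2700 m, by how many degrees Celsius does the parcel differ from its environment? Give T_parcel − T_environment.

Parcel:
  300 → 1700 m (dry, 9.8°C/km): ΔT = -9.8 × 1.4 = -13.72°C → T = -5.12°C
  1700 → 2700 m (saturated, 6°C/km): ΔT = -6 × 1 = -6°C → T = -11.12°C
Environment:
  300 → 2700 m (environment, 3.7°C/km): ΔT = -3.7 × 2.4 = -8.88°C → T = -0.28°C
T_parcel − T_env = -11.12 − (-0.28) = -10.84°C

-10.84°C (parcel cooler than environment)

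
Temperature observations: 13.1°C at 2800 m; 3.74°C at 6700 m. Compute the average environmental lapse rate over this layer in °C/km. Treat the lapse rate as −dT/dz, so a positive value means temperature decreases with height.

Γ = −ΔT/Δz = (13.1 − 3.74) / (6700 − 2800) m
  = 9.36°C / 3.9 km = 2.4°C/km

2.4°C/km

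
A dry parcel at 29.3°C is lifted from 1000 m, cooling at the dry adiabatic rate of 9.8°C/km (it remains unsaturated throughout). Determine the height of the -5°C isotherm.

Height above start = (29.3 − (-5)) / 9.8 = 3.5 km
Altitude = 1000 m + 3500 m = 4500 m

4500 m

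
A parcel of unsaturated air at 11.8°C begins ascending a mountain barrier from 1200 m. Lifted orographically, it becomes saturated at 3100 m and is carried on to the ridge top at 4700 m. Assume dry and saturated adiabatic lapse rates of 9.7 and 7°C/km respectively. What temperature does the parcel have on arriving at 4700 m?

1200–3100 m, dry: Δz = 1.9 km ⇒ ΔT = -18.43°C; T = -6.63°C
3100–4700 m, saturated: Δz = 1.6 km ⇒ ΔT = -11.2°C; T = -17.83°C

-17.83°C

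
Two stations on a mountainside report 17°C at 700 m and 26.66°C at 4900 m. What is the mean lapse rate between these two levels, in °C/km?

-2.3°C/km

Γ = −ΔT/Δz = (17 − 26.66) / (4900 − 700) m
  = -9.66°C / 4.2 km = -2.3°C/km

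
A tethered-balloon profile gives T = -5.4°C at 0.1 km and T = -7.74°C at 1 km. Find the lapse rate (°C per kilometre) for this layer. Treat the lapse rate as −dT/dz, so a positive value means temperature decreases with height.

2.6°C/km

Γ = −ΔT/Δz = (-5.4 − (-7.74)) / (1000 − 100) m
  = 2.34°C / 0.9 km = 2.6°C/km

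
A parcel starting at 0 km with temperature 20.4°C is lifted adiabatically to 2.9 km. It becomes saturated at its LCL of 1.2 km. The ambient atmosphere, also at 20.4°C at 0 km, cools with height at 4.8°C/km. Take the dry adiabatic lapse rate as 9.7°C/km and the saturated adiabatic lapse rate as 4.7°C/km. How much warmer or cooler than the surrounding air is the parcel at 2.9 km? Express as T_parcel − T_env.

-5.71°C (parcel cooler than environment)

Parcel:
  Dry to 1200 m: -9.7 × 1.2 km = -11.64°C, so T = 8.76°C.
  Saturated to 2900 m: -4.7 × 1.7 km = -7.99°C, so T = 0.77°C.
Environment:
  Environment to 2900 m: -4.8 × 2.9 km = -13.92°C, so T = 6.48°C.
T_parcel − T_env = 0.77 − 6.48 = -5.71°C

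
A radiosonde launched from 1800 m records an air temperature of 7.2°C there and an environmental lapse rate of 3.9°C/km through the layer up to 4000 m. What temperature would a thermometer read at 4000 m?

From 1800 m to 4000 m (environmental): cools by 3.9 × 2.2 = 8.58°C, giving -1.38°C.

-1.38°C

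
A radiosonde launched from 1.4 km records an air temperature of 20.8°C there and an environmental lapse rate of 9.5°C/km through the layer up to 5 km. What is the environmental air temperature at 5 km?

-13.4°C

1400–5000 m, environmental: Δz = 3.6 km ⇒ ΔT = -34.2°C; T = -13.4°C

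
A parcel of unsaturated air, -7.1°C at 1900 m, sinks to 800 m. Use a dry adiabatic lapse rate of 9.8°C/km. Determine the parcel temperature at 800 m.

3.68°C

From 1900 m to 800 m (dry adiabatic): warms by 9.8 × 1.1 = 10.78°C, giving 3.68°C.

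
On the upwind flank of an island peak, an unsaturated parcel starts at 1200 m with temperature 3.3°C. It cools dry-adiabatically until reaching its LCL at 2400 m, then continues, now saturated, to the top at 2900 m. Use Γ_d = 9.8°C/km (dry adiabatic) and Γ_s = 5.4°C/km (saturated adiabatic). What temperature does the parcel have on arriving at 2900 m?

-11.16°C

1200 → 2400 m (dry, 9.8°C/km): ΔT = -9.8 × 1.2 = -11.76°C → T = -8.46°C
2400 → 2900 m (saturated, 5.4°C/km): ΔT = -5.4 × 0.5 = -2.7°C → T = -11.16°C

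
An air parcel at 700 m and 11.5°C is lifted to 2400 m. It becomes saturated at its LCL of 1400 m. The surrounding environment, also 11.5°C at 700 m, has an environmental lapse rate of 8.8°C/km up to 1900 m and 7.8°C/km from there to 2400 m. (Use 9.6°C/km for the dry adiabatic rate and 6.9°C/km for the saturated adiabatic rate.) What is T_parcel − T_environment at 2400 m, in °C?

+0.84°C (parcel warmer than environment)

Parcel:
  700–1400 m, dry: Δz = 0.7 km ⇒ ΔT = -6.72°C; T = 4.78°C
  1400–2400 m, saturated: Δz = 1 km ⇒ ΔT = -6.9°C; T = -2.12°C
Environment:
  700–1900 m, environment, lower layer: Δz = 1.2 km ⇒ ΔT = -10.56°C; T = 0.94°C
  1900–2400 m, environment, upper layer: Δz = 0.5 km ⇒ ΔT = -3.9°C; T = -2.96°C
T_parcel − T_env = -2.12 − (-2.96) = +0.84°C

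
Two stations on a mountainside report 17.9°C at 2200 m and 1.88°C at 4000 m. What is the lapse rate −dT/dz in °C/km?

8.9°C/km

Γ = −ΔT/Δz = (17.9 − 1.88) / (4000 − 2200) m
  = 16.02°C / 1.8 km = 8.9°C/km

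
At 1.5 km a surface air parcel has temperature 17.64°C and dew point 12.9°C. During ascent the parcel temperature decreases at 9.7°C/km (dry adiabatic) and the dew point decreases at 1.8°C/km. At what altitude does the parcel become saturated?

2.1 km

T and T_d converge at 9.7 − 1.8 = 7.9°C per km
Height above start = (17.64 − 12.9) / 7.9 = 0.6 km
LCL altitude = 1500 m + 600 m = 2100 m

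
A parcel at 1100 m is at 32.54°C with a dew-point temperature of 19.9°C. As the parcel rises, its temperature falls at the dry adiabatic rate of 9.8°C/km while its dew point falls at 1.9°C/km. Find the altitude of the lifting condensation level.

T and T_d converge at 9.8 − 1.9 = 7.9°C per km
Height above start = (32.54 − 19.9) / 7.9 = 1.6 km
LCL altitude = 1100 m + 1600 m = 2700 m

2700 m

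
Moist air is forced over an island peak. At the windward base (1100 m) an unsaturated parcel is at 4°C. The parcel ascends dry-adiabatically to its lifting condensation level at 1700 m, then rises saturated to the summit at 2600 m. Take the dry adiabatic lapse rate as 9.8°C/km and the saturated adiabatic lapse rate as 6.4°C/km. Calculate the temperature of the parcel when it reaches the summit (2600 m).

1100 → 1700 m (dry, 9.8°C/km): ΔT = -9.8 × 0.6 = -5.88°C → T = -1.88°C
1700 → 2600 m (saturated, 6.4°C/km): ΔT = -6.4 × 0.9 = -5.76°C → T = -7.64°C

-7.64°C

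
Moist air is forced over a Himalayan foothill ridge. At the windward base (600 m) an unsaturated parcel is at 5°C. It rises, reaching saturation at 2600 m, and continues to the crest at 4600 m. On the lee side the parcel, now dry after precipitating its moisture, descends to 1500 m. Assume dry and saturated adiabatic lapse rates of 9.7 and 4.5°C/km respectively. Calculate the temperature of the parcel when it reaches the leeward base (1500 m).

6.67°C

600–2600 m, dry: Δz = 2 km ⇒ ΔT = -19.4°C; T = -14.4°C
2600–4600 m, saturated: Δz = 2 km ⇒ ΔT = -9°C; T = -23.4°C
4600–1500 m, dry descent: Δz = 3.1 km ⇒ ΔT = +30.07°C; T = 6.67°C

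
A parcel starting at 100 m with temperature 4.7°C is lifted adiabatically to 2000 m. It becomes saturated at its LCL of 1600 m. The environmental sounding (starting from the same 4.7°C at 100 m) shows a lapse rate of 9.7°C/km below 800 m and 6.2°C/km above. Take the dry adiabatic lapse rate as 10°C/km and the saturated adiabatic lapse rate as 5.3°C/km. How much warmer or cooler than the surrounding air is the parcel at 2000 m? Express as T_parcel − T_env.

Parcel:
  100–1600 m, dry: Δz = 1.5 km ⇒ ΔT = -15°C; T = -10.3°C
  1600–2000 m, saturated: Δz = 0.4 km ⇒ ΔT = -2.12°C; T = -12.42°C
Environment:
  100–800 m, environment, lower layer: Δz = 0.7 km ⇒ ΔT = -6.79°C; T = -2.09°C
  800–2000 m, environment, upper layer: Δz = 1.2 km ⇒ ΔT = -7.44°C; T = -9.53°C
T_parcel − T_env = -12.42 − (-9.53) = -2.89°C

-2.89°C (parcel cooler than environment)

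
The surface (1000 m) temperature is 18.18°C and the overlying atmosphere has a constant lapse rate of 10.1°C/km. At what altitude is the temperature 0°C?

2800 m

Height above start = (18.18 − 0) / 10.1 = 1.8 km
Altitude = 1000 m + 1800 m = 2800 m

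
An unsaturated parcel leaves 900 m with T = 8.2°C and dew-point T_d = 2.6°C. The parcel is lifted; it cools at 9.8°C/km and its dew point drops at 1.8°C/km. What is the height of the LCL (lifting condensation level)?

1600 m

T and T_d converge at 9.8 − 1.8 = 8°C per km
Height above start = (8.2 − 2.6) / 8 = 0.7 km
LCL altitude = 900 m + 700 m = 1600 m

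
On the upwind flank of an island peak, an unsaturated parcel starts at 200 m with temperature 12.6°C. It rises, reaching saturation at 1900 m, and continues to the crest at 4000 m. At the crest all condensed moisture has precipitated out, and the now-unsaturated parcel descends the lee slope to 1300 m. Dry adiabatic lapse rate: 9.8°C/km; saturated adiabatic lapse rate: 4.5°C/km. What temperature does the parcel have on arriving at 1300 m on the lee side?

200 → 1900 m (dry, 9.8°C/km): ΔT = -9.8 × 1.7 = -16.66°C → T = -4.06°C
1900 → 4000 m (saturated, 4.5°C/km): ΔT = -4.5 × 2.1 = -9.45°C → T = -13.51°C
4000 → 1300 m (dry descent, 9.8°C/km): ΔT = +9.8 × 2.7 = +26.46°C → T = 12.95°C

12.95°C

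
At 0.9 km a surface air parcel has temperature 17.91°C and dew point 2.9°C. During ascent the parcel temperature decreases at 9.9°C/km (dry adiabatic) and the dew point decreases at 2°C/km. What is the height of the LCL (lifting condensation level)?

T and T_d converge at 9.9 − 2 = 7.9°C per km
Height above start = (17.91 − 2.9) / 7.9 = 1.9 km
LCL altitude = 900 m + 1900 m = 2800 m

2.8 km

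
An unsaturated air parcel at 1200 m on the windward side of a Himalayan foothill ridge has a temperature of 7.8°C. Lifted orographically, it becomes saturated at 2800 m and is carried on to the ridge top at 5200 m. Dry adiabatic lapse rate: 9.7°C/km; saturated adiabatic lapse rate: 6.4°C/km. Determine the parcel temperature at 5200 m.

1200 → 2800 m (dry, 9.7°C/km): ΔT = -9.7 × 1.6 = -15.52°C → T = -7.72°C
2800 → 5200 m (saturated, 6.4°C/km): ΔT = -6.4 × 2.4 = -15.36°C → T = -23.08°C

-23.08°C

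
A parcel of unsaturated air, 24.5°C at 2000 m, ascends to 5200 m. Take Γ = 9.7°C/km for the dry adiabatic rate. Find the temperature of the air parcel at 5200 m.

Dry adiabatic to 5200 m: -9.7 × 3.2 km = -31.04°C, so T = -6.54°C.

-6.54°C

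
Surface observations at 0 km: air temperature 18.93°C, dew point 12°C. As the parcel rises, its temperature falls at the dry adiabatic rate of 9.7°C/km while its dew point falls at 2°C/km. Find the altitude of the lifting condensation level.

T and T_d converge at 9.7 − 2 = 7.7°C per km
Height above start = (18.93 − 12) / 7.7 = 0.9 km
LCL altitude = 0 m + 900 m = 900 m

0.9 km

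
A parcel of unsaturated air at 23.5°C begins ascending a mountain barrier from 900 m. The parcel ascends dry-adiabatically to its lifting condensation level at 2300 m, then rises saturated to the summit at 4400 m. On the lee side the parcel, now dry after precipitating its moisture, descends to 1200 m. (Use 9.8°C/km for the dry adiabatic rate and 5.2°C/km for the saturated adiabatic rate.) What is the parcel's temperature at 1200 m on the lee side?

Dry to 2300 m: -9.8 × 1.4 km = -13.72°C, so T = 9.78°C.
Saturated to 4400 m: -5.2 × 2.1 km = -10.92°C, so T = -1.14°C.
Dry descent to 1200 m: +9.8 × 3.2 km = +31.36°C, so T = 30.22°C.

30.22°C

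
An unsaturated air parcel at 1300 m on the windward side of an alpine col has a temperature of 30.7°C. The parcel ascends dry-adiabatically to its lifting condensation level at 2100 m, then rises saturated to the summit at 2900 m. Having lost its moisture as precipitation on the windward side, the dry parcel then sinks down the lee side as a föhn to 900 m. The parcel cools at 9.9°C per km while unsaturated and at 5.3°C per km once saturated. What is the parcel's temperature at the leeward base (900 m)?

1300–2100 m, dry: Δz = 0.8 km ⇒ ΔT = -7.92°C; T = 22.78°C
2100–2900 m, saturated: Δz = 0.8 km ⇒ ΔT = -4.24°C; T = 18.54°C
2900–900 m, dry descent: Δz = 2 km ⇒ ΔT = +19.8°C; T = 38.34°C

38.34°C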